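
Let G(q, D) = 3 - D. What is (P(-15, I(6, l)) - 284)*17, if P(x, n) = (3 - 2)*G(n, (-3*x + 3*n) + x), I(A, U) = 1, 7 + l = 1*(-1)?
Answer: -5338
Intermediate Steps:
l = -8 (l = -7 + 1*(-1) = -7 - 1 = -8)
P(x, n) = 3 - 3*n + 2*x (P(x, n) = (3 - 2)*(3 - ((-3*x + 3*n) + x)) = 1*(3 - (-2*x + 3*n)) = 1*(3 + (-3*n + 2*x)) = 1*(3 - 3*n + 2*x) = 3 - 3*n + 2*x)
(P(-15, I(6, l)) - 284)*17 = ((3 - 3*1 + 2*(-15)) - 284)*17 = ((3 - 3 - 30) - 284)*17 = (-30 - 284)*17 = -314*17 = -5338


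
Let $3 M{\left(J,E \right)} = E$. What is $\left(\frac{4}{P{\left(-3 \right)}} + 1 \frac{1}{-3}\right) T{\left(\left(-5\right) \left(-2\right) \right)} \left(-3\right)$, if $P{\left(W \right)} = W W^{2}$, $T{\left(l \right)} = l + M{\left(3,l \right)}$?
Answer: $\frac{520}{27} \approx 19.259$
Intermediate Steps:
$M{\left(J,E \right)} = \frac{E}{3}$
$T{\left(l \right)} = \frac{4 l}{3}$ ($T{\left(l \right)} = l + \frac{l}{3} = \frac{4 l}{3}$)
$P{\left(W \right)} = W^{3}$
$\left(\frac{4}{P{\left(-3 \right)}} + 1 \frac{1}{-3}\right) T{\left(\left(-5\right) \left(-2\right) \right)} \left(-3\right) = \left(\frac{4}{\left(-3\right)^{3}} + 1 \frac{1}{-3}\right) \frac{4 \left(\left(-5\right) \left(-2\right)\right)}{3} \left(-3\right) = \left(\frac{4}{-27} + 1 \left(- \frac{1}{3}\right)\right) \frac{4}{3} \cdot 10 \left(-3\right) = \left(4 \left(- \frac{1}{27}\right) - \frac{1}{3}\right) \frac{40}{3} \left(-3\right) = \left(- \frac{4}{27} - \frac{1}{3}\right) \frac{40}{3} \left(-3\right) = \left(- \frac{13}{27}\right) \frac{40}{3} \left(-3\right) = \left(- \frac{520}{81}\right) \left(-3\right) = \frac{520}{27}$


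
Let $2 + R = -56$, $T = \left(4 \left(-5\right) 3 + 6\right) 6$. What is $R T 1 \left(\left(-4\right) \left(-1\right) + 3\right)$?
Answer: $131544$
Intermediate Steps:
$T = -324$ ($T = \left(\left(-20\right) 3 + 6\right) 6 = \left(-60 + 6\right) 6 = \left(-54\right) 6 = -324$)
$R = -58$ ($R = -2 - 56 = -58$)
$R T 1 \left(\left(-4\right) \left(-1\right) + 3\right) = \left(-58\right) \left(-324\right) 1 \left(\left(-4\right) \left(-1\right) + 3\right) = 18792 \cdot 1 \left(4 + 3\right) = 18792 \cdot 1 \cdot 7 = 18792 \cdot 7 = 131544$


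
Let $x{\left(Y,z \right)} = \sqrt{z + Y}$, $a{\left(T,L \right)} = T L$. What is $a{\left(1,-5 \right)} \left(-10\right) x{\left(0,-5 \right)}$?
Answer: $50 i \sqrt{5} \approx 111.8 i$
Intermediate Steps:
$a{\left(T,L \right)} = L T$
$x{\left(Y,z \right)} = \sqrt{Y + z}$
$a{\left(1,-5 \right)} \left(-10\right) x{\left(0,-5 \right)} = \left(-5\right) 1 \left(-10\right) \sqrt{0 - 5} = \left(-5\right) \left(-10\right) \sqrt{-5} = 50 i \sqrt{5}$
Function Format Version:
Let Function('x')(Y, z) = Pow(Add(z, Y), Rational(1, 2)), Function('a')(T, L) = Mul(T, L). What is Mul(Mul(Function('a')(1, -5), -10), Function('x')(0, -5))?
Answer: Mul(50, I, Pow(5, Rational(1, 2))) ≈ Mul(111.80, I)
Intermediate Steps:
Function('a')(T, L) = Mul(L, T)
Function('x')(Y, z) = Pow(Add(Y, z), Rational(1, 2))
Mul(Mul(Function('a')(1, -5), -10), Function('x')(0, -5)) = Mul(Mul(Mul(-5, 1), -10), Pow(Add(0, -5), Rational(1, 2))) = Mul(Mul(-5, -10), Pow(-5, Rational(1, 2))) = Mul(50, Mul(I, Pow(5, Rational(1, 2)))) = Mul(50, I, Pow(5, Rational(1, 2)))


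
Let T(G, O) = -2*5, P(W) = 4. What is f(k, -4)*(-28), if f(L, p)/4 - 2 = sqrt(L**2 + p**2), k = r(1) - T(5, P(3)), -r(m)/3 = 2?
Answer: -224 - 448*sqrt(2) ≈ -857.57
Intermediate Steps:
r(m) = -6 (r(m) = -3*2 = -6)
T(G, O) = -10
k = 4 (k = -6 - 1*(-10) = -6 + 10 = 4)
f(L, p) = 8 + 4*sqrt(L**2 + p**2)
f(k, -4)*(-28) = (8 + 4*sqrt(4**2 + (-4)**2))*(-28) = (8 + 4*sqrt(16 + 16))*(-28) = (8 + 4*sqrt(32))*(-28) = (8 + 4*(4*sqrt(2)))*(-28) = (8 + 16*sqrt(2))*(-28) = -224 - 448*sqrt(2)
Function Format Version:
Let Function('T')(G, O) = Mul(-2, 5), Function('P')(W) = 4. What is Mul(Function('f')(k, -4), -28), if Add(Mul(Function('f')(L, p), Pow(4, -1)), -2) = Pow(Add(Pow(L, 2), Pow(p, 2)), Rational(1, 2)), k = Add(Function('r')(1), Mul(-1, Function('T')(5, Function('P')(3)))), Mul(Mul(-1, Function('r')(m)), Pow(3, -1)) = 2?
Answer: Add(-224, Mul(-448, Pow(2, Rational(1, 2)))) ≈ -857.57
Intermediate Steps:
Function('r')(m) = -6 (Function('r')(m) = Mul(-3, 2) = -6)
Function('T')(G, O) = -10
k = 4 (k = Add(-6, Mul(-1, -10)) = Add(-6, 10) = 4)
Function('f')(L, p) = Add(8, Mul(4, Pow(Add(Pow(L, 2), Pow(p, 2)), Rational(1, 2))))
Mul(Function('f')(k, -4), -28) = Mul(Add(8, Mul(4, Pow(Add(Pow(4, 2), Pow(-4, 2)), Rational(1, 2)))), -28) = Mul(Add(8, Mul(4, Pow(Add(16, 16), Rational(1, 2)))), -28) = Mul(Add(8, Mul(4, Pow(32, Rational(1, 2)))), -28) = Mul(Add(8, Mul(4, Mul(4, Pow(2, Rational(1, 2))))), -28) = Mul(Add(8, Mul(16, Pow(2, Rational(1, 2)))), -28) = Add(-224, Mul(-448, Pow(2, Rational(1, 2))))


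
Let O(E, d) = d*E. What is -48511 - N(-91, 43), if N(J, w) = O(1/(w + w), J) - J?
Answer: -4179681/86 ≈ -48601.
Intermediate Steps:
O(E, d) = E*d
N(J, w) = -J + J/(2*w) (N(J, w) = J/(w + w) - J = J/((2*w)) - J = (1/(2*w))*J - J = J/(2*w) - J = -J + J/(2*w))
-48511 - N(-91, 43) = -48511 - (-1*(-91) + (1/2)*(-91)/43) = -48511 - (91 + (1/2)*(-91)*(1/43)) = -48511 - (91 - 91/86) = -48511 - 1*7735/86 = -48511 - 7735/86 = -4179681/86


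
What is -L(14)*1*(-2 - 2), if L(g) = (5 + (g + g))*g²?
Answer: 25872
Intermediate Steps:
L(g) = g²*(5 + 2*g) (L(g) = (5 + 2*g)*g² = g²*(5 + 2*g))
-L(14)*1*(-2 - 2) = -14²*(5 + 2*14)*1*(-2 - 2) = -196*(5 + 28)*1*(-4) = -196*33*(-4) = -6468*(-4) = -1*(-25872) = 25872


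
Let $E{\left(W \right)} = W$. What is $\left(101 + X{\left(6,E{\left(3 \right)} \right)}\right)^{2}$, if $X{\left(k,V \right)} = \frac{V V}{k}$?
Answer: $\frac{42025}{4} \approx 10506.0$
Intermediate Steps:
$X{\left(k,V \right)} = \frac{V^{2}}{k}$
$\left(101 + X{\left(6,E{\left(3 \right)} \right)}\right)^{2} = \left(101 + \frac{3^{2}}{6}\right)^{2} = \left(101 + 9 \cdot \frac{1}{6}\right)^{2} = \left(101 + \frac{3}{2}\right)^{2} = \left(\frac{205}{2}\right)^{2} = \frac{42025}{4}$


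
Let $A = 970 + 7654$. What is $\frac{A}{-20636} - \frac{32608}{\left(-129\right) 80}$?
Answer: $\frac{118486}{43215} \approx 2.7418$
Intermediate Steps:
$A = 8624$
$\frac{A}{-20636} - \frac{32608}{\left(-129\right) 80} = \frac{8624}{-20636} - \frac{32608}{\left(-129\right) 80} = 8624 \left(- \frac{1}{20636}\right) - \frac{32608}{-10320} = - \frac{28}{67} - - \frac{2038}{645} = - \frac{28}{67} + \frac{2038}{645} = \frac{118486}{43215}$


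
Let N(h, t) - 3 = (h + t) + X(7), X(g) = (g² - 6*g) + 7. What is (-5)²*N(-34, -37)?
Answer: -1350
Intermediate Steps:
X(g) = 7 + g² - 6*g
N(h, t) = 17 + h + t (N(h, t) = 3 + ((h + t) + (7 + 7² - 6*7)) = 3 + ((h + t) + (7 + 49 - 42)) = 3 + ((h + t) + 14) = 3 + (14 + h + t) = 17 + h + t)
(-5)²*N(-34, -37) = (-5)²*(17 - 34 - 37) = 25*(-54) = -1350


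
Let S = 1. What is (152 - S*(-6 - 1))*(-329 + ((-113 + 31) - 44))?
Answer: -72345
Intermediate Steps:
(152 - S*(-6 - 1))*(-329 + ((-113 + 31) - 44)) = (152 - (-6 - 1))*(-329 + ((-113 + 31) - 44)) = (152 - (-7))*(-329 + (-82 - 44)) = (152 - 1*(-7))*(-329 - 126) = (152 + 7)*(-455) = 159*(-455) = -72345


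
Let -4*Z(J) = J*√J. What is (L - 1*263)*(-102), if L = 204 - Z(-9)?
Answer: 6018 + 1377*I/2 ≈ 6018.0 + 688.5*I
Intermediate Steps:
Z(J) = -J^(3/2)/4 (Z(J) = -J*√J/4 = -J^(3/2)/4)
L = 204 - 27*I/4 (L = 204 - (-1)*(-9)^(3/2)/4 = 204 - (-1)*(-27*I)/4 = 204 - 27*I/4 ≈ 204.0 - 6.75*I)
(L - 1*263)*(-102) = ((204 - 27*I/4) - 1*263)*(-102) = ((204 - 27*I/4) - 263)*(-102) = (-59 - 27*I/4)*(-102) = 6018 + 1377*I/2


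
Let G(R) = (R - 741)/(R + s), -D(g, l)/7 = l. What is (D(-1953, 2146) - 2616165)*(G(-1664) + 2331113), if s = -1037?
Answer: -447752549169718/73 ≈ -6.1336e+12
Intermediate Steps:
D(g, l) = -7*l
G(R) = (-741 + R)/(-1037 + R) (G(R) = (R - 741)/(R - 1037) = (-741 + R)/(-1037 + R))
(D(-1953, 2146) - 2616165)*(G(-1664) + 2331113) = (-7*2146 - 2616165)*((-741 - 1664)/(-1037 - 1664) + 2331113) = (-15022 - 2616165)*(-2405/(-2701) + 2331113) = -2631187*(-1/2701*(-2405) + 2331113) = -2631187*(65/73 + 2331113) = -2631187*170171314/73 = -447752549169718/73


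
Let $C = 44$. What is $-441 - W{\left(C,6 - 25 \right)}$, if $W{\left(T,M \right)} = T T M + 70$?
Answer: $36273$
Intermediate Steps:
$W{\left(T,M \right)} = 70 + M T^{2}$ ($W{\left(T,M \right)} = T^{2} M + 70 = M T^{2} + 70 = 70 + M T^{2}$)
$-441 - W{\left(C,6 - 25 \right)} = -441 - \left(70 + \left(6 - 25\right) 44^{2}\right) = -441 - \left(70 - 36784\right) = -441 - -36714 = -441 + 36714 = 36273$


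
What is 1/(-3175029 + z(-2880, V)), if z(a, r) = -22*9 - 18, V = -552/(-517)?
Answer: -1/3175245 ≈ -3.1494e-7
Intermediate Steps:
V = 552/517 (V = -552*(-1/517) = 552/517 ≈ 1.0677)
z(a, r) = -216 (z(a, r) = -198 - 18 = -216)
1/(-3175029 + z(-2880, V)) = 1/(-3175029 - 216) = 1/(-3175245) = -1/3175245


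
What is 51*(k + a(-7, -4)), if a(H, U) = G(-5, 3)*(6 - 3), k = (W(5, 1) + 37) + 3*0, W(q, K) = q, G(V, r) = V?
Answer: 1377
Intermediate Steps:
k = 42 (k = (5 + 37) + 3*0 = 42 + 0 = 42)
a(H, U) = -15 (a(H, U) = -5*(6 - 3) = -5*3 = -15)
51*(k + a(-7, -4)) = 51*(42 - 15) = 51*27 = 1377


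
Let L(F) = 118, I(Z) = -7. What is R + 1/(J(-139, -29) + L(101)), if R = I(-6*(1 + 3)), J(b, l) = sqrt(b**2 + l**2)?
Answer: -21892/3119 + sqrt(20162)/6238 ≈ -6.9962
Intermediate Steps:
R = -7
R + 1/(J(-139, -29) + L(101)) = -7 + 1/(sqrt((-139)**2 + (-29)**2) + 118) = -7 + 1/(sqrt(19321 + 841) + 118) = -7 + 1/(sqrt(20162) + 118) = -7 + 1/(118 + sqrt(20162))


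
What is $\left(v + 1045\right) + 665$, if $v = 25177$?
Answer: $26887$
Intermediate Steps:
$\left(v + 1045\right) + 665 = \left(25177 + 1045\right) + 665 = 26222 + 665 = 26887$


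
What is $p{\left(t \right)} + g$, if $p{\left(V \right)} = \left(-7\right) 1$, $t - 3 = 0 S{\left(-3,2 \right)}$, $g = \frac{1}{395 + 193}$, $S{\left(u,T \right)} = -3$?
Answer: $- \frac{4115}{588} \approx -6.9983$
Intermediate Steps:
$g = \frac{1}{588} \approx 0.0017007$
$t = 3$ ($t = 3 + 0 \left(-3\right) = 3 + 0 = 3$)
$p{\left(V \right)} = -7$
$p{\left(t \right)} + g = -7 + \frac{1}{588} = - \frac{4115}{588}$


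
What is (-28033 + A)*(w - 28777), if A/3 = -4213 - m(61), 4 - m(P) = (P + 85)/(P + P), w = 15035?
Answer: 34100841710/61 ≈ 5.5903e+8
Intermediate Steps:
m(P) = 4 - (85 + P)/(2*P) (m(P) = 4 - (P + 85)/(P + P) = 4 - (85 + P)/(2*P))
A = -771492/61 (A = 3*(-4213 - (-85 + 7*61)/(2*61)) = 3*(-4213 - (-85 + 427)/(2*61)) = 3*(-4213 - 342/(2*61)) = 3*(-4213 - 1*171/61) = 3*(-4213 - 171/61) = 3*(-257164/61) = -771492/61 ≈ -12647.)
(-28033 + A)*(w - 28777) = (-28033 - 771492/61)*(15035 - 28777) = -2481505/61*(-13742) = 34100841710/61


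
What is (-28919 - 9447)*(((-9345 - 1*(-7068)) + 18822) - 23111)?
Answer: 251911156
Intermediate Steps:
(-28919 - 9447)*(((-9345 - 1*(-7068)) + 18822) - 23111) = -38366*(((-9345 + 7068) + 18822) - 23111) = -38366*((-2277 + 18822) - 23111) = -38366*(16545 - 23111) = -38366*(-6566) = 251911156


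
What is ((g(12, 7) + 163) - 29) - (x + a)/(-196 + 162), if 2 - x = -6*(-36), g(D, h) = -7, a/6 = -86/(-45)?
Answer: 30866/255 ≈ 121.04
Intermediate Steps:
a = 172/15 (a = 6*(-86/(-45)) = 6*(-86*(-1/45)) = 6*(86/45) = 172/15 ≈ 11.467)
x = -214 (x = 2 - (-6)*(-36) = 2 - 1*216 = 2 - 216 = -214)
((g(12, 7) + 163) - 29) - (x + a)/(-196 + 162) = ((-7 + 163) - 29) - (-214 + 172/15)/(-196 + 162) = (156 - 29) - (-3038)/(15*(-34)) = 127 - (-3038)*(-1)/(15*34) = 127 - 1*1519/255 = 127 - 1519/255 = 30866/255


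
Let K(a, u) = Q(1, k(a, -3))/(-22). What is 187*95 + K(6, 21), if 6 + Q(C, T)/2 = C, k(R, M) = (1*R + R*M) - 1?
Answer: 195420/11 ≈ 17765.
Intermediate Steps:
k(R, M) = -1 + R + M*R (k(R, M) = (R + M*R) - 1 = -1 + R + M*R)
Q(C, T) = -12 + 2*C
K(a, u) = 5/11 (K(a, u) = (-12 + 2*1)/(-22) = (-12 + 2)*(-1/22) = -10*(-1/22) = 5/11)
187*95 + K(6, 21) = 187*95 + 5/11 = 17765 + 5/11 = 195420/11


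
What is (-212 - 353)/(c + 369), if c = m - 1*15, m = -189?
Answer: -113/33 ≈ -3.4242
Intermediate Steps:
c = -204 (c = -189 - 1*15 = -189 - 15 = -204)
(-212 - 353)/(c + 369) = (-212 - 353)/(-204 + 369) = -565/165 = -565*1/165 = -113/33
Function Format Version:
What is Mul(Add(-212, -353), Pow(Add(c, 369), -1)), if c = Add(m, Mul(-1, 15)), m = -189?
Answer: Rational(-113, 33) ≈ -3.4242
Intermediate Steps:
c = -204 (c = Add(-189, Mul(-1, 15)) = Add(-189, -15) = -204)
Mul(Add(-212, -353), Pow(Add(c, 369), -1)) = Mul(Add(-212, -353), Pow(Add(-204, 369), -1)) = Mul(-565, Pow(165, -1)) = Mul(-565, Rational(1, 165)) = Rational(-113, 33)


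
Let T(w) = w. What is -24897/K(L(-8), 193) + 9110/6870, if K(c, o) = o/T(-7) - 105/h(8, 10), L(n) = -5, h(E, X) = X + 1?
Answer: 1319630041/1963446 ≈ 672.10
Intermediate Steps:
h(E, X) = 1 + X
K(c, o) = -105/11 - o/7 (K(c, o) = o/(-7) - 105/(1 + 10) = o*(-1/7) - 105/11 = -o/7 - 105*1/11 = -o/7 - 105/11 = -105/11 - o/7)
-24897/K(L(-8), 193) + 9110/6870 = -24897/(-105/11 - 1/7*193) + 9110/6870 = -24897/(-105/11 - 193/7) + 9110*(1/6870) = -24897/(-2858/77) + 911/687 = -24897*(-77/2858) + 911/687 = 1917069/2858 + 911/687 = 1319630041/1963446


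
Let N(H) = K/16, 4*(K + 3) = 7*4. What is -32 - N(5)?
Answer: -129/4 ≈ -32.250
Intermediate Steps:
K = 4 (K = -3 + (7*4)/4 = -3 + (¼)*28 = -3 + 7 = 4)
N(H) = ¼ (N(H) = 4/16 = 4*(1/16) = ¼)
-32 - N(5) = -32 - 1*¼ = -32 - ¼ = -129/4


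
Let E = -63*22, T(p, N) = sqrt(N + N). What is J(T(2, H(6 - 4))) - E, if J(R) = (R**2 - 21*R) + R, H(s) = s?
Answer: 1350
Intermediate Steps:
T(p, N) = sqrt(2)*sqrt(N) (T(p, N) = sqrt(2*N) = sqrt(2)*sqrt(N))
J(R) = R**2 - 20*R
E = -1386
J(T(2, H(6 - 4))) - E = (sqrt(2)*sqrt(6 - 4))*(-20 + sqrt(2)*sqrt(6 - 4)) - 1*(-1386) = (sqrt(2)*sqrt(2))*(-20 + sqrt(2)*sqrt(2)) + 1386 = 2*(-20 + 2) + 1386 = 2*(-18) + 1386 = -36 + 1386 = 1350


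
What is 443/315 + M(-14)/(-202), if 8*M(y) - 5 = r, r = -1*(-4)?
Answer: 713053/509040 ≈ 1.4008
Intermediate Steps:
r = 4
M(y) = 9/8 (M(y) = 5/8 + (1/8)*4 = 5/8 + 1/2 = 9/8)
443/315 + M(-14)/(-202) = 443/315 + (9/8)/(-202) = 443*(1/315) + (9/8)*(-1/202) = 443/315 - 9/1616 = 713053/509040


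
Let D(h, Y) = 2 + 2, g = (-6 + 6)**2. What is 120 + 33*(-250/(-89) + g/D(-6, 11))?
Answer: 18930/89 ≈ 212.70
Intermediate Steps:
g = 0 (g = 0**2 = 0)
D(h, Y) = 4
120 + 33*(-250/(-89) + g/D(-6, 11)) = 120 + 33*(-250/(-89) + 0/4) = 120 + 33*(-250*(-1/89) + 0*(1/4)) = 120 + 33*(250/89 + 0) = 120 + 33*(250/89) = 120 + 8250/89 = 18930/89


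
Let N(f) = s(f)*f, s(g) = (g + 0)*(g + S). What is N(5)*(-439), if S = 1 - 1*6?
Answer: 0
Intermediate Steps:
S = -5 (S = 1 - 6 = -5)
s(g) = g*(-5 + g) (s(g) = (g + 0)*(g - 5) = g*(-5 + g))
N(f) = f**2*(-5 + f) (N(f) = (f*(-5 + f))*f = f**2*(-5 + f))
N(5)*(-439) = (5**2*(-5 + 5))*(-439) = (25*0)*(-439) = 0*(-439) = 0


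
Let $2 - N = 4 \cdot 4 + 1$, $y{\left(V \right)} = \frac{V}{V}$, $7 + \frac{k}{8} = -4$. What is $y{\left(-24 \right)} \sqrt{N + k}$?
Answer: $i \sqrt{103} \approx 10.149 i$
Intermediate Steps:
$k = -88$ ($k = -56 + 8 \left(-4\right) = -56 - 32 = -88$)
$y{\left(V \right)} = 1$
$N = -15$ ($N = 2 - \left(4 \cdot 4 + 1\right) = 2 - \left(16 + 1\right) = 2 - 17 = -15$)
$y{\left(-24 \right)} \sqrt{N + k} = 1 \sqrt{-15 - 88} = 1 \sqrt{-103} = 1 i \sqrt{103} = i \sqrt{103}$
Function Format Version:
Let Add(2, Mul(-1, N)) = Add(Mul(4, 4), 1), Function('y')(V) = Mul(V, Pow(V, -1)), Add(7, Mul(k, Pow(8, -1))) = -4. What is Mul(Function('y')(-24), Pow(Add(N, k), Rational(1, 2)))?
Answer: Mul(I, Pow(103, Rational(1, 2))) ≈ Mul(10.149, I)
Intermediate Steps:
k = -88 (k = Add(-56, Mul(8, -4)) = Add(-56, -32) = -88)
Function('y')(V) = 1
N = -15 (N = Add(2, Mul(-1, Add(Mul(4, 4), 1))) = Add(2, Mul(-1, Add(16, 1))) = Add(2, Mul(-1, 17)) = Add(2, -17) = -15)
Mul(Function('y')(-24), Pow(Add(N, k), Rational(1, 2))) = Mul(1, Pow(Add(-15, -88), Rational(1, 2))) = Mul(1, Pow(-103, Rational(1, 2))) = Mul(1, Mul(I, Pow(103, Rational(1, 2)))) = Mul(I, Pow(103, Rational(1, 2)))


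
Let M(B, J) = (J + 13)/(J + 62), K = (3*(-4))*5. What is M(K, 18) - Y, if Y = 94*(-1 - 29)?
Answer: 225631/80 ≈ 2820.4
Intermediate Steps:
Y = -2820 (Y = 94*(-30) = -2820)
K = -60 (K = -12*5 = -60)
M(B, J) = (13 + J)/(62 + J)
M(K, 18) - Y = (13 + 18)/(62 + 18) - 1*(-2820) = 31/80 + 2820 = 225631/80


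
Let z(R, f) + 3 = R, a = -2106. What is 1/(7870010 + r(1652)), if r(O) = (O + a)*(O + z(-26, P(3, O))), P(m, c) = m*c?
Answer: 1/7133168 ≈ 1.4019e-7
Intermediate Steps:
P(m, c) = c*m
z(R, f) = -3 + R
r(O) = (-2106 + O)*(-29 + O) (r(O) = (O - 2106)*(O + (-3 - 26)) = (-2106 + O)*(O - 29) = (-2106 + O)*(-29 + O))
1/(7870010 + r(1652)) = 1/(7870010 + (61074 + 1652**2 - 2135*1652)) = 1/(7870010 + (61074 + 2729104 - 3527020)) = 1/(7870010 - 736842) = 1/7133168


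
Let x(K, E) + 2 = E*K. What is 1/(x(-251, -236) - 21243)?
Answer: 1/37991 ≈ 2.6322e-5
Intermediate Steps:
x(K, E) = -2 + E*K
1/(x(-251, -236) - 21243) = 1/((-2 - 236*(-251)) - 21243) = 1/((-2 + 59236) - 21243) = 1/(59234 - 21243) = 1/37991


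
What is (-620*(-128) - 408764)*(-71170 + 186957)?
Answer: -38140700948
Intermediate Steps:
(-620*(-128) - 408764)*(-71170 + 186957) = (79360 - 408764)*115787 = -329404*115787 = -38140700948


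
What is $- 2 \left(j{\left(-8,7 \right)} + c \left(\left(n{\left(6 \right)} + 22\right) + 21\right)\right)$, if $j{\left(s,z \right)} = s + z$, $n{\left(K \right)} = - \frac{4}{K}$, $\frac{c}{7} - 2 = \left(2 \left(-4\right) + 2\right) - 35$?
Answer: $23116$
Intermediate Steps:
$c = -273$ ($c = 14 + 7 \left(\left(2 \left(-4\right) + 2\right) - 35\right) = 14 + 7 \left(\left(-8 + 2\right) - 35\right) = 14 + 7 \left(-6 - 35\right) = 14 + 7 \left(-41\right) = 14 - 287 = -273$)
$- 2 \left(j{\left(-8,7 \right)} + c \left(\left(n{\left(6 \right)} + 22\right) + 21\right)\right) = - 2 \left(\left(-8 + 7\right) - 273 \left(\left(- \frac{4}{6} + 22\right) + 21\right)\right) = - 2 \left(-1 - 273 \left(\left(\left(-4\right) \frac{1}{6} + 22\right) + 21\right)\right) = - 2 \left(-1 - 273 \left(\left(- \frac{2}{3} + 22\right) + 21\right)\right) = - 2 \left(-1 - 273 \left(\frac{64}{3} + 21\right)\right) = - 2 \left(-1 - 11557\right) = \left(-2\right) \left(-11558\right) = 23116$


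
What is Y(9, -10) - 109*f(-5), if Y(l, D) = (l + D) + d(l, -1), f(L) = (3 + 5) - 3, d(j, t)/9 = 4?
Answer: -510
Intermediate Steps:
d(j, t) = 36 (d(j, t) = 9*4 = 36)
f(L) = 5 (f(L) = 8 - 3 = 5)
Y(l, D) = 36 + D + l (Y(l, D) = (l + D) + 36 = (D + l) + 36 = 36 + D + l)
Y(9, -10) - 109*f(-5) = (36 - 10 + 9) - 109*5 = 35 - 545 = -510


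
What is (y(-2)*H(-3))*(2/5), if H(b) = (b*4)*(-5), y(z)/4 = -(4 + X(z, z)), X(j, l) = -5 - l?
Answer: -96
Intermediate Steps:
y(z) = 4 + 4*z (y(z) = 4*(-(4 + (-5 - z))) = 4*(-(-1 - z)) = 4*(1 + z) = 4 + 4*z)
H(b) = -20*b (H(b) = (4*b)*(-5) = -20*b)
(y(-2)*H(-3))*(2/5) = ((4 + 4*(-2))*(-20*(-3)))*(2/5) = ((4 - 8)*60)*(2*(⅕)) = -4*60*(⅖) = -240*⅖ = -96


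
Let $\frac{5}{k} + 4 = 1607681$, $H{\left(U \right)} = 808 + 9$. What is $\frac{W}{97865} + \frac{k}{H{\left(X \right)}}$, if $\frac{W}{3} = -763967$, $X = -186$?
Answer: $- \frac{130884697373908}{5588823823795} \approx -23.419$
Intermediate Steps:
$H{\left(U \right)} = 817$
$W = -2291901$ ($W = 3 \left(-763967\right) = -2291901$)
$k = \frac{5}{1607677}$ ($k = \frac{5}{-4 + 1607681} = \frac{5}{1607677} \approx 3.1101 \cdot 10^{-6}$)
$\frac{W}{97865} + \frac{k}{H{\left(X \right)}} = - \frac{2291901}{97865} + \frac{5}{1607677 \cdot 817} = \left(-2291901\right) \frac{1}{97865} + \frac{5}{1607677} \cdot \frac{1}{817} = - \frac{2291901}{97865} + \frac{5}{1313472109} = - \frac{130884697373908}{5588823823795}$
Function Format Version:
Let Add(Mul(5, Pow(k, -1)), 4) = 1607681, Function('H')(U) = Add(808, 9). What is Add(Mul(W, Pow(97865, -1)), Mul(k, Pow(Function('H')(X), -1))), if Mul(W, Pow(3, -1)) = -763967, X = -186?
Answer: Rational(-130884697373908, 5588823823795) ≈ -23.419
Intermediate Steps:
Function('H')(U) = 817
W = -2291901 (W = Mul(3, -763967) = -2291901)
k = Rational(5, 1607677) (k = Mul(5, Pow(Add(-4, 1607681), -1)) = Mul(5, Pow(1607677, -1)) = Mul(5, Rational(1, 1607677)) = Rational(5, 1607677) ≈ 3.1101e-6)
Add(Mul(W, Pow(97865, -1)), Mul(k, Pow(Function('H')(X), -1))) = Add(Mul(-2291901, Pow(97865, -1)), Mul(Rational(5, 1607677), Pow(817, -1))) = Add(Mul(-2291901, Rational(1, 97865)), Mul(Rational(5, 1607677), Rational(1, 817))) = Add(Rational(-2291901, 97865), Rational(5, 1313472109)) = Rational(-130884697373908, 5588823823795)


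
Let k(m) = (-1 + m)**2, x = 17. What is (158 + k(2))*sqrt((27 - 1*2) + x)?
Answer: 159*sqrt(42) ≈ 1030.4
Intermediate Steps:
(158 + k(2))*sqrt((27 - 1*2) + x) = (158 + (-1 + 2)**2)*sqrt((27 - 1*2) + 17) = (158 + 1**2)*sqrt((27 - 2) + 17) = (158 + 1)*sqrt(25 + 17) = 159*sqrt(42)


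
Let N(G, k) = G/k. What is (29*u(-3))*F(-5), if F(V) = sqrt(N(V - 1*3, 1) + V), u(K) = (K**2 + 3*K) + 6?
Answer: 174*I*sqrt(13) ≈ 627.37*I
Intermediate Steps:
u(K) = 6 + K**2 + 3*K
F(V) = sqrt(-3 + 2*V) (F(V) = sqrt((V - 1*3)/1 + V) = sqrt((V - 3)*1 + V) = sqrt((-3 + V)*1 + V) = sqrt((-3 + V) + V) = sqrt(-3 + 2*V))
(29*u(-3))*F(-5) = (29*(6 + (-3)**2 + 3*(-3)))*sqrt(-3 + 2*(-5)) = (29*(6 + 9 - 9))*sqrt(-3 - 10) = (29*6)*sqrt(-13) = 174*(I*sqrt(13)) = 174*I*sqrt(13)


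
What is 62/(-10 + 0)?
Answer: -31/5 ≈ -6.2000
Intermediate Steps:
62/(-10 + 0) = 62/(-10) = 62*(-⅒) = -31/5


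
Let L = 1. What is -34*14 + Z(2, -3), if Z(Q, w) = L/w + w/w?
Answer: -1426/3 ≈ -475.33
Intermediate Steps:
Z(Q, w) = 1 + 1/w (Z(Q, w) = 1/w + w/w = 1/w + 1 = 1 + 1/w)
-34*14 + Z(2, -3) = -34*14 + (1 - 3)/(-3) = -476 - ⅓*(-2) = -476 + ⅔ = -1426/3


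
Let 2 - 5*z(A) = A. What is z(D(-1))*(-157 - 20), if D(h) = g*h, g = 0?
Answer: -354/5 ≈ -70.800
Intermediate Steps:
D(h) = 0 (D(h) = 0*h = 0)
z(A) = 2/5 - A/5
z(D(-1))*(-157 - 20) = (2/5 - 1/5*0)*(-157 - 20) = (2/5 + 0)*(-177) = (2/5)*(-177) = -354/5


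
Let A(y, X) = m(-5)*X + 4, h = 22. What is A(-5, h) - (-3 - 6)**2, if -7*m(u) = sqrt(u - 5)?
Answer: -77 - 22*I*sqrt(10)/7 ≈ -77.0 - 9.9386*I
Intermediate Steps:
m(u) = -sqrt(-5 + u)/7 (m(u) = -sqrt(u - 5)/7 = -sqrt(-5 + u)/7)
A(y, X) = 4 - I*X*sqrt(10)/7 (A(y, X) = (-sqrt(-5 - 5)/7)*X + 4 = (-I*sqrt(10)/7)*X + 4 = -I*X*sqrt(10)/7 + 4 = 4 - I*X*sqrt(10)/7)
A(-5, h) - (-3 - 6)**2 = (4 - 1/7*I*22*sqrt(10)) - (-3 - 6)**2 = (4 - 22*I*sqrt(10)/7) - 1*(-9)**2 = (4 - 22*I*sqrt(10)/7) - 1*81 = (4 - 22*I*sqrt(10)/7) - 81 = -77 - 22*I*sqrt(10)/7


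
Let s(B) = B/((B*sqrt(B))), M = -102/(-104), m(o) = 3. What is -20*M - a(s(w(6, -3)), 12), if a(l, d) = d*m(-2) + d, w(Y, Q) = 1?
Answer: -879/13 ≈ -67.615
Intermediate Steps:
M = 51/52 (M = -102*(-1/104) = 51/52 ≈ 0.98077)
s(B) = 1/sqrt(B) (s(B) = B/(B**(3/2)) = B/B**(3/2) = 1/sqrt(B))
a(l, d) = 4*d (a(l, d) = d*3 + d = 3*d + d = 4*d)
-20*M - a(s(w(6, -3)), 12) = -20*51/52 - 4*12 = -255/13 - 1*48 = -255/13 - 48 = -879/13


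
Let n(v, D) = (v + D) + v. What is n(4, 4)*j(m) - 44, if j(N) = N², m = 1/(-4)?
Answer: -173/4 ≈ -43.250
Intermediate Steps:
m = -¼ ≈ -0.25000
n(v, D) = D + 2*v (n(v, D) = (D + v) + v = D + 2*v)
n(4, 4)*j(m) - 44 = (4 + 2*4)*(-¼)² - 44 = (4 + 8)*(1/16) - 44 = 12*(1/16) - 44 = ¾ - 44 = -173/4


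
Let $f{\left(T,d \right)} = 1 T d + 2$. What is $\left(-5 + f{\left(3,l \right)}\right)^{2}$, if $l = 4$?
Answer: $81$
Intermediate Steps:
$f{\left(T,d \right)} = 2 + T d$ ($f{\left(T,d \right)} = T d + 2 = 2 + T d$)
$\left(-5 + f{\left(3,l \right)}\right)^{2} = \left(-5 + \left(2 + 3 \cdot 4\right)\right)^{2} = \left(-5 + \left(2 + 12\right)\right)^{2} = \left(-5 + 14\right)^{2} = 9^{2} = 81$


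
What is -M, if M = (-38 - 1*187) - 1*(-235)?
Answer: -10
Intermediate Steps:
M = 10 (M = (-38 - 187) + 235 = -225 + 235 = 10)
-M = -1*10 = -10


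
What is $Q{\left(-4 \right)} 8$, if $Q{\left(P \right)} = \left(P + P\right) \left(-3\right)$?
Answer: $192$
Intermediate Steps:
$Q{\left(P \right)} = - 6 P$ ($Q{\left(P \right)} = 2 P \left(-3\right) = - 6 P$)
$Q{\left(-4 \right)} 8 = \left(-6\right) \left(-4\right) 8 = 24 \cdot 8 = 192$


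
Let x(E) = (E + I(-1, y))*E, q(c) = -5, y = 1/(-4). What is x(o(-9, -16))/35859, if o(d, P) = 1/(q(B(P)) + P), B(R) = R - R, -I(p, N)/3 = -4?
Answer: -251/15813819 ≈ -1.5872e-5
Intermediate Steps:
y = -¼ ≈ -0.25000
I(p, N) = 12 (I(p, N) = -3*(-4) = 12)
B(R) = 0
o(d, P) = 1/(-5 + P)
x(E) = E*(12 + E) (x(E) = (E + 12)*E = (12 + E)*E = E*(12 + E))
x(o(-9, -16))/35859 = ((12 + 1/(-5 - 16))/(-5 - 16))/35859 = ((12 + 1/(-21))/(-21))*(1/35859) = -(12 - 1/21)/21*(1/35859) = -1/21*251/21*(1/35859) = -251/441*1/35859 = -251/15813819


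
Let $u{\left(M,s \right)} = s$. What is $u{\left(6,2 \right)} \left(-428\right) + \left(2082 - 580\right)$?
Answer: $646$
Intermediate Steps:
$u{\left(6,2 \right)} \left(-428\right) + \left(2082 - 580\right) = 2 \left(-428\right) + \left(2082 - 580\right) = -856 + 1502 = 646$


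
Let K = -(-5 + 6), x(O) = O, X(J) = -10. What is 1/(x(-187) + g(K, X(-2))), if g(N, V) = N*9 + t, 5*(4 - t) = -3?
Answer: -5/957 ≈ -0.0052247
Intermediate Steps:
t = 23/5 (t = 4 - ⅕*(-3) = 4 + ⅗ = 23/5 ≈ 4.6000)
K = -1 (K = -1*1 = -1)
g(N, V) = 23/5 + 9*N (g(N, V) = N*9 + 23/5 = 9*N + 23/5 = 23/5 + 9*N)
1/(x(-187) + g(K, X(-2))) = 1/(-187 + (23/5 + 9*(-1))) = 1/(-187 + (23/5 - 9)) = 1/(-187 - 22/5) = 1/(-957/5) = -5/957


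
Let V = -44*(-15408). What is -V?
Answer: -677952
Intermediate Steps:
V = 677952
-V = -1*677952 = -677952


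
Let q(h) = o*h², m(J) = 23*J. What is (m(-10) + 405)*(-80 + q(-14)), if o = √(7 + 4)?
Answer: -14000 + 34300*√11 ≈ 99760.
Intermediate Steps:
o = √11 ≈ 3.3166
q(h) = √11*h²
(m(-10) + 405)*(-80 + q(-14)) = (23*(-10) + 405)*(-80 + √11*(-14)²) = (-230 + 405)*(-80 + √11*196) = 175*(-80 + 196*√11) = -14000 + 34300*√11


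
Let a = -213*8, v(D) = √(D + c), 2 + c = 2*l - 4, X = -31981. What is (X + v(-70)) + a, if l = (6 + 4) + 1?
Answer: -33685 + 3*I*√6 ≈ -33685.0 + 7.3485*I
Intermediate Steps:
l = 11 (l = 10 + 1 = 11)
c = 16 (c = -2 + (2*11 - 4) = -2 + (22 - 4) = -2 + 18 = 16)
v(D) = √(16 + D) (v(D) = √(D + 16) = √(16 + D))
a = -1704
(X + v(-70)) + a = (-31981 + √(16 - 70)) - 1704 = (-31981 + √(-54)) - 1704 = (-31981 + 3*I*√6) - 1704 = -33685 + 3*I*√6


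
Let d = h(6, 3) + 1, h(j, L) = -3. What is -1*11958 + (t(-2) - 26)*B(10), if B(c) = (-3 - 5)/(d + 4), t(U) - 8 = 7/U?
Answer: -11872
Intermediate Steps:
d = -2 (d = -3 + 1 = -2)
t(U) = 8 + 7/U
B(c) = -4 (B(c) = (-3 - 5)/(-2 + 4) = -8/2 = -8*½ = -4)
-1*11958 + (t(-2) - 26)*B(10) = -1*11958 + ((8 + 7/(-2)) - 26)*(-4) = -11958 + ((8 + 7*(-½)) - 26)*(-4) = -11958 + ((8 - 7/2) - 26)*(-4) = -11958 + (9/2 - 26)*(-4) = -11958 - 43/2*(-4) = -11958 + 86 = -11872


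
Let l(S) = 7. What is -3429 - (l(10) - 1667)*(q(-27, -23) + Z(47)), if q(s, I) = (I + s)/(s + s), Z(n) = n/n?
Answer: -6263/27 ≈ -231.96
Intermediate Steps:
Z(n) = 1
q(s, I) = (I + s)/(2*s) (q(s, I) = (I + s)/((2*s)) = (I + s)*(1/(2*s)) = (I + s)/(2*s))
-3429 - (l(10) - 1667)*(q(-27, -23) + Z(47)) = -3429 - (7 - 1667)*((½)*(-23 - 27)/(-27) + 1) = -3429 - (-1660)*((½)*(-1/27)*(-50) + 1) = -3429 - (-1660)*(25/27 + 1) = -3429 - (-1660)*52/27 = -3429 - 1*(-86320/27) = -3429 + 86320/27 = -6263/27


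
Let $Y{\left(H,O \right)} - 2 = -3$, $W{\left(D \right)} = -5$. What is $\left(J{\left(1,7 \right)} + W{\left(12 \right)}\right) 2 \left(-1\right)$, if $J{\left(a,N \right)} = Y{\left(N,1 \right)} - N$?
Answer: $26$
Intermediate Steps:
$Y{\left(H,O \right)} = -1$ ($Y{\left(H,O \right)} = 2 - 3 = -1$)
$J{\left(a,N \right)} = -1 - N$
$\left(J{\left(1,7 \right)} + W{\left(12 \right)}\right) 2 \left(-1\right) = \left(\left(-1 - 7\right) - 5\right) 2 \left(-1\right) = \left(\left(-1 - 7\right) - 5\right) \left(-2\right) = \left(-8 - 5\right) \left(-2\right) = \left(-13\right) \left(-2\right) = 26$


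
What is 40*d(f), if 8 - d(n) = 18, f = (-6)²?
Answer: -400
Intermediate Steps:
f = 36
d(n) = -10 (d(n) = 8 - 1*18 = 8 - 18 = -10)
40*d(f) = 40*(-10) = -400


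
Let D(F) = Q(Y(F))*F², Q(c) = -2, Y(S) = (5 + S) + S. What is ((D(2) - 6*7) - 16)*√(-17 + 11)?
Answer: -66*I*√6 ≈ -161.67*I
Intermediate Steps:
Y(S) = 5 + 2*S
D(F) = -2*F²
((D(2) - 6*7) - 16)*√(-17 + 11) = ((-2*2² - 6*7) - 16)*√(-17 + 11) = ((-2*4 - 42) - 16)*√(-6) = ((-8 - 42) - 16)*(I*√6) = (-50 - 16)*(I*√6) = -66*I*√6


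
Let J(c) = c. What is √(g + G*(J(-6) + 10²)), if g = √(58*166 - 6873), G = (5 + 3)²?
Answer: √(6016 + √2755) ≈ 77.901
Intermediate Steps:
G = 64 (G = 8² = 64)
g = √2755 (g = √(9628 - 6873) = √2755 ≈ 52.488)
√(g + G*(J(-6) + 10²)) = √(√2755 + 64*(-6 + 10²)) = √(√2755 + 64*(-6 + 100)) = √(√2755 + 64*94) = √(√2755 + 6016) = √(6016 + √2755)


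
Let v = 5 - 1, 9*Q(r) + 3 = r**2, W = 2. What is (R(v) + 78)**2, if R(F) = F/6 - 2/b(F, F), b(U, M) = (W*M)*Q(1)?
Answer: 3667225/576 ≈ 6366.7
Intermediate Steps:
Q(r) = -1/3 + r**2/9
v = 4
b(U, M) = -4*M/9 (b(U, M) = (2*M)*(-1/3 + (1/9)*1**2) = (2*M)*(-1/3 + (1/9)*1) = (2*M)*(-1/3 + 1/9) = (2*M)*(-2/9) = -4*M/9)
R(F) = F/6 + 9/(2*F) (R(F) = F/6 - 2*(-9/(4*F)) = F*(1/6) - (-9)/(2*F) = F/6 + 9/(2*F))
(R(v) + 78)**2 = ((1/6)*(27 + 4**2)/4 + 78)**2 = ((1/6)*(1/4)*(27 + 16) + 78)**2 = ((1/6)*(1/4)*43 + 78)**2 = (43/24 + 78)**2 = (1915/24)**2 = 3667225/576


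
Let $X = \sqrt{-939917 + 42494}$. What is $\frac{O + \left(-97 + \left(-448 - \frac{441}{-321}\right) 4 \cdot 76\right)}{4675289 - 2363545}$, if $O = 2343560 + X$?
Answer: $\frac{236222685}{247356608} + \frac{i \sqrt{897423}}{2311744} \approx 0.95499 + 0.00040979 i$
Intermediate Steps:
$X = i \sqrt{897423}$ ($X = \sqrt{-897423} = i \sqrt{897423} \approx 947.32 i$)
$O = 2343560 + i \sqrt{897423} \approx 2.3436 \cdot 10^{6} + 947.32 i$
$\frac{O + \left(-97 + \left(-448 - \frac{441}{-321}\right) 4 \cdot 76\right)}{4675289 - 2363545} = \frac{\left(2343560 + i \sqrt{897423}\right) + \left(-97 + \left(-448 - \frac{441}{-321}\right) 4 \cdot 76\right)}{4675289 - 2363545} = \frac{\left(2343560 + i \sqrt{897423}\right) + \left(-97 + \left(-448 - 441 \left(- \frac{1}{321}\right)\right) 304\right)}{2311744} = \left(\left(2343560 + i \sqrt{897423}\right) + \left(-97 + \left(-448 - - \frac{147}{107}\right) 304\right)\right) \frac{1}{2311744} = \left(\left(2343560 + i \sqrt{897423}\right) + \left(-97 + \left(-448 + \frac{147}{107}\right) 304\right)\right) \frac{1}{2311744} = \left(\left(2343560 + i \sqrt{897423}\right) - \frac{14538235}{107}\right) \frac{1}{2311744} = \left(\frac{236222685}{107} + i \sqrt{897423}\right) \frac{1}{2311744} = \frac{236222685}{247356608} + \frac{i \sqrt{897423}}{2311744}$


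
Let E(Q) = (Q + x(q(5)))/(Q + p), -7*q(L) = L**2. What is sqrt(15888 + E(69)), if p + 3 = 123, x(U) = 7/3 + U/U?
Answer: sqrt(1286959)/9 ≈ 126.05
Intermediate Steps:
q(L) = -L**2/7
x(U) = 10/3 (x(U) = 7*(1/3) + 1 = 7/3 + 1 = 10/3)
p = 120 (p = -3 + 123 = 120)
E(Q) = (10/3 + Q)/(120 + Q) (E(Q) = (Q + 10/3)/(Q + 120) = (10/3 + Q)/(120 + Q))
sqrt(15888 + E(69)) = sqrt(15888 + (10/3 + 69)/(120 + 69)) = sqrt(15888 + (217/3)/189) = sqrt(15888 + (1/189)*(217/3)) = sqrt(15888 + 31/81) = sqrt(1286959/81) = sqrt(1286959)/9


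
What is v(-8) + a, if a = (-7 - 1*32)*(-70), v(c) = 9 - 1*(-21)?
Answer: 2760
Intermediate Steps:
v(c) = 30 (v(c) = 9 + 21 = 30)
a = 2730 (a = (-7 - 32)*(-70) = -39*(-70) = 2730)
v(-8) + a = 30 + 2730 = 2760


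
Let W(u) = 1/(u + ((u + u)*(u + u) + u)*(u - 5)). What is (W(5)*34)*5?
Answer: 34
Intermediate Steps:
W(u) = 1/(u + (-5 + u)*(u + 4*u**2)) (W(u) = 1/(u + ((2*u)*(2*u) + u)*(-5 + u)) = 1/(u + (4*u**2 + u)*(-5 + u)) = 1/(u + (u + 4*u**2)*(-5 + u)) = 1/(u + (-5 + u)*(u + 4*u**2)))
(W(5)*34)*5 = ((1/(5*(-4 - 19*5 + 4*5**2)))*34)*5 = ((1/(5*(-4 - 95 + 4*25)))*34)*5 = ((1/(5*(-4 - 95 + 100)))*34)*5 = (((1/5)/1)*34)*5 = (((1/5)*1)*34)*5 = ((1/5)*34)*5 = (34/5)*5 = 34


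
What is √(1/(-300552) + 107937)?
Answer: √2437527905733774/150276 ≈ 328.54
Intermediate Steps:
√(1/(-300552) + 107937) = √(-1/300552 + 107937) = √(32440681223/300552) = √2437527905733774/150276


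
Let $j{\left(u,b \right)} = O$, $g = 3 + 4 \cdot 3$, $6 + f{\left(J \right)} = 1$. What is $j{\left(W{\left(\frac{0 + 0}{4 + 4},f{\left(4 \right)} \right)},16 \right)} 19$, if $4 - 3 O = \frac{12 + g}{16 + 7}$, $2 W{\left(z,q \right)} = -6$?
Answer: $\frac{1235}{69} \approx 17.899$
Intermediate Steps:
$f{\left(J \right)} = -5$ ($f{\left(J \right)} = -6 + 1 = -5$)
$g = 15$ ($g = 3 + 12 = 15$)
$W{\left(z,q \right)} = -3$ ($W{\left(z,q \right)} = \frac{1}{2} \left(-6\right) = -3$)
$O = \frac{65}{69}$ ($O = \frac{4}{3} - \frac{\left(12 + 15\right) \frac{1}{16 + 7}}{3} = \frac{4}{3} - \frac{27 \cdot \frac{1}{23}}{3} = \frac{4}{3} - \frac{9}{23} = \frac{65}{69} \approx 0.94203$)
$j{\left(u,b \right)} = \frac{65}{69}$
$j{\left(W{\left(\frac{0 + 0}{4 + 4},f{\left(4 \right)} \right)},16 \right)} 19 = \frac{65}{69} \cdot 19 = \frac{1235}{69}$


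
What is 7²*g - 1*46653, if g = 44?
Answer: -44497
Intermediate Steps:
7²*g - 1*46653 = 7²*44 - 1*46653 = 49*44 - 46653 = 2156 - 46653 = -44497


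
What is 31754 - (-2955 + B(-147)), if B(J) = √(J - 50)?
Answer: 34709 - I*√197 ≈ 34709.0 - 14.036*I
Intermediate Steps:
B(J) = √(-50 + J)
31754 - (-2955 + B(-147)) = 31754 - (-2955 + √(-50 - 147)) = 31754 - (-2955 + √(-197)) = 31754 - (-2955 + I*√197) = 31754 + (2955 - I*√197) = 34709 - I*√197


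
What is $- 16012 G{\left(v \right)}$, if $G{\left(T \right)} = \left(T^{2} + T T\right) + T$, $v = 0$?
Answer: $0$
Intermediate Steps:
$G{\left(T \right)} = T + 2 T^{2}$ ($G{\left(T \right)} = \left(T^{2} + T^{2}\right) + T = 2 T^{2} + T = T + 2 T^{2}$)
$- 16012 G{\left(v \right)} = - 16012 \cdot 0 \left(1 + 2 \cdot 0\right) = - 16012 \cdot 0 \left(1 + 0\right) = - 16012 \cdot 0 \cdot 1 = \left(-16012\right) 0 = 0$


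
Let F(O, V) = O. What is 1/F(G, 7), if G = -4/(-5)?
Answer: 5/4 ≈ 1.2500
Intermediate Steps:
G = ⅘ (G = -4*(-⅕) = ⅘ ≈ 0.80000)
1/F(G, 7) = 1/(⅘) = 5/4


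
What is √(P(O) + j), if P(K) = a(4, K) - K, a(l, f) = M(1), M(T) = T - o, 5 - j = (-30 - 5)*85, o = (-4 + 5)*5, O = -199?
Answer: 5*√127 ≈ 56.347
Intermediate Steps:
o = 5 (o = 1*5 = 5)
j = 2980 (j = 5 - (-30 - 5)*85 = 5 - (-35)*85 = 5 - 1*(-2975) = 5 + 2975 = 2980)
M(T) = -5 + T (M(T) = T - 1*5 = T - 5 = -5 + T)
a(l, f) = -4 (a(l, f) = -5 + 1 = -4)
P(K) = -4 - K
√(P(O) + j) = √((-4 - 1*(-199)) + 2980) = √((-4 + 199) + 2980) = √(195 + 2980) = √3175 = 5*√127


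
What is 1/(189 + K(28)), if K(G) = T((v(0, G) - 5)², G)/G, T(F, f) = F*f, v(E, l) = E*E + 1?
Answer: 1/205 ≈ 0.0048781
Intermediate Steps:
v(E, l) = 1 + E² (v(E, l) = E² + 1 = 1 + E²)
K(G) = 16 (K(G) = (((1 + 0²) - 5)²*G)/G = (((1 + 0) - 5)²*G)/G = ((1 - 5)²*G)/G = ((-4)²*G)/G = (16*G)/G = 16)
1/(189 + K(28)) = 1/(189 + 16) = 1/205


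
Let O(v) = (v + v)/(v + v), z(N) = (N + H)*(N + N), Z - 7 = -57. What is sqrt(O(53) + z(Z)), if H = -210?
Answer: 9*sqrt(321) ≈ 161.25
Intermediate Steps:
Z = -50 (Z = 7 - 57 = -50)
z(N) = 2*N*(-210 + N) (z(N) = (N - 210)*(N + N) = (-210 + N)*(2*N) = 2*N*(-210 + N))
O(v) = 1 (O(v) = (2*v)/((2*v)) = (2*v)*(1/(2*v)) = 1)
sqrt(O(53) + z(Z)) = sqrt(1 + 2*(-50)*(-210 - 50)) = sqrt(1 + 2*(-50)*(-260)) = sqrt(1 + 26000) = sqrt(26001) = 9*sqrt(321)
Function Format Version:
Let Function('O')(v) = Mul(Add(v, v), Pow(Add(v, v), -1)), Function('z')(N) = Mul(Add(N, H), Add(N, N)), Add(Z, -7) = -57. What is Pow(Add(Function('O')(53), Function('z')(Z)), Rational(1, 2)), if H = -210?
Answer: Mul(9, Pow(321, Rational(1, 2))) ≈ 161.25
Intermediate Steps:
Z = -50 (Z = Add(7, -57) = -50)
Function('z')(N) = Mul(2, N, Add(-210, N)) (Function('z')(N) = Mul(Add(N, -210), Add(N, N)) = Mul(Add(-210, N), Mul(2, N)) = Mul(2, N, Add(-210, N)))
Function('O')(v) = 1 (Function('O')(v) = Mul(Mul(2, v), Pow(Mul(2, v), -1)) = Mul(Mul(2, v), Mul(Rational(1, 2), Pow(v, -1))) = 1)
Pow(Add(Function('O')(53), Function('z')(Z)), Rational(1, 2)) = Pow(Add(1, Mul(2, -50, Add(-210, -50))), Rational(1, 2)) = Pow(Add(1, Mul(2, -50, -260)), Rational(1, 2)) = Pow(Add(1, 26000), Rational(1, 2)) = Pow(26001, Rational(1, 2)) = Mul(9, Pow(321, Rational(1, 2)))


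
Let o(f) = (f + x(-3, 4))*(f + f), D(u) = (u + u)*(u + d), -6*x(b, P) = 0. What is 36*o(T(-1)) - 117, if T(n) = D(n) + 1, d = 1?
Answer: -45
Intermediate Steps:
x(b, P) = 0 (x(b, P) = -⅙*0 = 0)
D(u) = 2*u*(1 + u) (D(u) = (u + u)*(u + 1) = (2*u)*(1 + u) = 2*u*(1 + u))
T(n) = 1 + 2*n*(1 + n) (T(n) = 2*n*(1 + n) + 1 = 1 + 2*n*(1 + n))
o(f) = 2*f² (o(f) = (f + 0)*(f + f) = f*(2*f) = 2*f²)
36*o(T(-1)) - 117 = 36*(2*(1 + 2*(-1)*(1 - 1))²) - 117 = 36*(2*(1 + 2*(-1)*0)²) - 117 = 36*(2*(1 + 0)²) - 117 = 36*(2*1²) - 117 = 36*(2*1) - 117 = 36*2 - 117 = 72 - 117 = -45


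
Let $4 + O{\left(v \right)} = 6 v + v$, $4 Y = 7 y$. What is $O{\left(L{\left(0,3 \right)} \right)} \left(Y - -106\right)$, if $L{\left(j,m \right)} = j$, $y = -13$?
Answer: $-333$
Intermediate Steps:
$Y = - \frac{91}{4}$ ($Y = \frac{7 \left(-13\right)}{4} = \frac{1}{4} \left(-91\right) = - \frac{91}{4} \approx -22.75$)
$O{\left(v \right)} = -4 + 7 v$ ($O{\left(v \right)} = -4 + \left(6 v + v\right) = -4 + 7 v$)
$O{\left(L{\left(0,3 \right)} \right)} \left(Y - -106\right) = \left(-4 + 7 \cdot 0\right) \left(- \frac{91}{4} - -106\right) = \left(-4 + 0\right) \left(- \frac{91}{4} + 106\right) = \left(-4\right) \frac{333}{4} = -333$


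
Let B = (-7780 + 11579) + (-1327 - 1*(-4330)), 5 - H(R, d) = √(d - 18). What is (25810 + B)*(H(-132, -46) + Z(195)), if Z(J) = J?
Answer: 6522400 - 260896*I ≈ 6.5224e+6 - 2.609e+5*I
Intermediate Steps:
H(R, d) = 5 - √(-18 + d) (H(R, d) = 5 - √(d - 18) = 5 - √(-18 + d))
B = 6802 (B = 3799 + (-1327 + 4330) = 3799 + 3003 = 6802)
(25810 + B)*(H(-132, -46) + Z(195)) = (25810 + 6802)*((5 - √(-18 - 46)) + 195) = 32612*((5 - √(-64)) + 195) = 32612*((5 - 8*I) + 195) = 32612*(200 - 8*I) = 6522400 - 260896*I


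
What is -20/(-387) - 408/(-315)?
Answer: 18244/13545 ≈ 1.3469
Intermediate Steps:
-20/(-387) - 408/(-315) = -20*(-1/387) - 408*(-1/315) = 20/387 + 136/105 = 18244/13545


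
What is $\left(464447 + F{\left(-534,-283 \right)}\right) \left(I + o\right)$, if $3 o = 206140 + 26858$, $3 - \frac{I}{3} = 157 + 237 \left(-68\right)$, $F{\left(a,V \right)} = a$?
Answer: $58245204976$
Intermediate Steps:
$I = 47886$ ($I = 9 - 3 \left(157 + 237 \left(-68\right)\right) = 9 - 3 \left(157 - 16116\right) = 9 - -47877 = 9 + 47877 = 47886$)
$o = 77666$ ($o = \frac{206140 + 26858}{3} = \frac{1}{3} \cdot 232998 = 77666$)
$\left(464447 + F{\left(-534,-283 \right)}\right) \left(I + o\right) = \left(464447 - 534\right) \left(47886 + 77666\right) = 463913 \cdot 125552 = 58245204976$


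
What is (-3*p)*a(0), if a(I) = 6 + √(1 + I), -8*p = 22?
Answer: 231/4 ≈ 57.750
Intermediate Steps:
p = -11/4 (p = -⅛*22 = -11/4 ≈ -2.7500)
(-3*p)*a(0) = (-3*(-11/4))*(6 + √(1 + 0)) = 33*(6 + √1)/4 = 33*(6 + 1)/4 = (33/4)*7 = 231/4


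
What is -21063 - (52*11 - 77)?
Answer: -21558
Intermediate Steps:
-21063 - (52*11 - 77) = -21063 - (572 - 77) = -21063 - 1*495 = -21063 - 495 = -21558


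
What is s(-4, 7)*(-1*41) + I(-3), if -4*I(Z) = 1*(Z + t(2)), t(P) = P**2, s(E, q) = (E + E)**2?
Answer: -10497/4 ≈ -2624.3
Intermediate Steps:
s(E, q) = 4*E**2 (s(E, q) = (2*E)**2 = 4*E**2)
I(Z) = -1 - Z/4 (I(Z) = -(Z + 2**2)/4 = -(Z + 4)/4 = -(4 + Z)/4 = -1 - Z/4)
s(-4, 7)*(-1*41) + I(-3) = (4*(-4)**2)*(-1*41) + (-1 - 1/4*(-3)) = (4*16)*(-41) + (-1 + 3/4) = 64*(-41) - 1/4 = -2624 - 1/4 = -10497/4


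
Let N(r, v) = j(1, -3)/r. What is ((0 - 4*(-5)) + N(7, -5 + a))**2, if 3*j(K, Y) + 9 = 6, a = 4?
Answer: 19321/49 ≈ 394.31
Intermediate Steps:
j(K, Y) = -1 (j(K, Y) = -3 + (1/3)*6 = -3 + 2 = -1)
N(r, v) = -1/r
((0 - 4*(-5)) + N(7, -5 + a))**2 = ((0 - 4*(-5)) - 1/7)**2 = ((0 + 20) - 1*1/7)**2 = (20 - 1/7)**2 = (139/7)**2 = 19321/49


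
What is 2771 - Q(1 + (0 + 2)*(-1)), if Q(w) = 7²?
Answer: 2722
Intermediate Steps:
Q(w) = 49
2771 - Q(1 + (0 + 2)*(-1)) = 2771 - 1*49 = 2771 - 49 = 2722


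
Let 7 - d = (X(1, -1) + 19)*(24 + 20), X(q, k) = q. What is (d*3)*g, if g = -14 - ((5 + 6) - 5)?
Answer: 52380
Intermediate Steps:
g = -20 (g = -14 - (11 - 5) = -14 - 1*6 = -14 - 6 = -20)
d = -873 (d = 7 - (1 + 19)*(24 + 20) = 7 - 20*44 = 7 - 1*880 = 7 - 880 = -873)
(d*3)*g = -873*3*(-20) = -2619*(-20) = 52380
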